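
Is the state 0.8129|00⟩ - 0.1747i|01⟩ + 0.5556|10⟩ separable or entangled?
Entangled

Writing the state as a|00⟩ + b|01⟩ + c|10⟩ + d|11⟩, it is a product state iff ad − bc = 0.
Here (a, b, c, d) = (0.8129, -0.1747i, 0.5556, 0): ad − bc = (0.8129)(0) − (-0.1747i)(0.5556) = 0.09706i ≠ 0, so the state is entangled.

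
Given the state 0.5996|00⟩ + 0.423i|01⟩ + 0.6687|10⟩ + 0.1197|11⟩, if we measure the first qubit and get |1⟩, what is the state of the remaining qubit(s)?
0.9844|0⟩ + 0.1762|1⟩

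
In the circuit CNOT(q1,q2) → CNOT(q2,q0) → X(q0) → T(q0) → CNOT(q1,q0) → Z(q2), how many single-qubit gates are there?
3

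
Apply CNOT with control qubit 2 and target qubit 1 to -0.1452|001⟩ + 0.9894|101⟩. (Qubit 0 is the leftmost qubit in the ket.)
-0.1452|011⟩ + 0.9894|111⟩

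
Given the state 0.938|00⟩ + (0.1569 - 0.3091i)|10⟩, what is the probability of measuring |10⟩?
0.1202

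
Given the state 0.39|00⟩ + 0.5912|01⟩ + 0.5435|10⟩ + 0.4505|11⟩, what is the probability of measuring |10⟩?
0.2954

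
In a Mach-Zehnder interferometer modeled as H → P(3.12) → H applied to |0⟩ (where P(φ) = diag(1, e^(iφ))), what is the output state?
(0.0001166 + 0.0108i)|0⟩ + (0.9999 - 0.0108i)|1⟩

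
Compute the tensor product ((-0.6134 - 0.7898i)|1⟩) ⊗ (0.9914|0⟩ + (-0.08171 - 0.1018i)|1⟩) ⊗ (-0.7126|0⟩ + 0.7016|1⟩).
(0.4333 + 0.558i)|100⟩ + (-0.4267 - 0.5494i)|101⟩ + (0.02158 - 0.09049i)|110⟩ + (-0.02124 + 0.08909i)|111⟩

amp(|b₁b₂…⟩) = product of the factor amplitudes for bits b₁, b₂, …; only kets whose every factor amplitude is nonzero survive.
|100⟩: (-0.6134 - 0.7898i)(0.9914)(-0.7126) = (0.4333 + 0.558i)
|101⟩: (-0.6134 - 0.7898i)(0.9914)(0.7016) = (-0.4267 - 0.5494i)
|110⟩: (-0.6134 - 0.7898i)(-0.08171 - 0.1018i)(-0.7126) = (0.02158 - 0.09049i)
|111⟩: (-0.6134 - 0.7898i)(-0.08171 - 0.1018i)(0.7016) = (-0.02124 + 0.08909i)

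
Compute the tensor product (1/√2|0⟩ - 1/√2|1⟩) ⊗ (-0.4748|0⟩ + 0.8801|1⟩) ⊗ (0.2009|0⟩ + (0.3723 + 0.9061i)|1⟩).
-0.06745|000⟩ + (-0.125 - 0.3042i)|001⟩ + 0.125|010⟩ + (0.2317 + 0.5639i)|011⟩ + 0.06745|100⟩ + (0.125 + 0.3042i)|101⟩ - 0.125|110⟩ + (-0.2317 - 0.5639i)|111⟩

amp(|b₁b₂…⟩) = product of the factor amplitudes for bits b₁, b₂, …; only kets whose every factor amplitude is nonzero survive.
|000⟩: (1/√2)(-0.4748)(0.2009) = -0.06745
|001⟩: (1/√2)(-0.4748)(0.3723 + 0.9061i) = (-0.125 - 0.3042i)
|010⟩: (1/√2)(0.8801)(0.2009) = 0.125
|011⟩: (1/√2)(0.8801)(0.3723 + 0.9061i) = (0.2317 + 0.5639i)
|100⟩: (-1/√2)(-0.4748)(0.2009) = 0.06745
|101⟩: (-1/√2)(-0.4748)(0.3723 + 0.9061i) = (0.125 + 0.3042i)
|110⟩: (-1/√2)(0.8801)(0.2009) = -0.125
|111⟩: (-1/√2)(0.8801)(0.3723 + 0.9061i) = (-0.2317 - 0.5639i)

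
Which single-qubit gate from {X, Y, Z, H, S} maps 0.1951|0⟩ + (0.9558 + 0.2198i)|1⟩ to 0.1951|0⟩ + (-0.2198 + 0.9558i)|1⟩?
S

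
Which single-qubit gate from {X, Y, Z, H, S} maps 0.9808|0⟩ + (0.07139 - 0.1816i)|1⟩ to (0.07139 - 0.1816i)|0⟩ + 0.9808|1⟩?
X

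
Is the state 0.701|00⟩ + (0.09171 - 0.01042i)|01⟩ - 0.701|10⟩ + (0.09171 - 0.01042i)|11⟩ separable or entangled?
Entangled

Writing the state as a|00⟩ + b|01⟩ + c|10⟩ + d|11⟩, it is a product state iff ad − bc = 0.
Here (a, b, c, d) = (0.701, (0.09171 - 0.01042i), -0.701, (0.09171 - 0.01042i)): ad − bc = (0.701)(0.09171 - 0.01042i) − (0.09171 - 0.01042i)(-0.701) = (0.1286 - 0.01461i) ≠ 0, so the state is entangled.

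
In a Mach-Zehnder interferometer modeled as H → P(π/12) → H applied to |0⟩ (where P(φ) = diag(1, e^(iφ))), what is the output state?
(0.983 + 0.1294i)|0⟩ + (0.01704 - 0.1294i)|1⟩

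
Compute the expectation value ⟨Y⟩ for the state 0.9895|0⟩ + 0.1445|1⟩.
0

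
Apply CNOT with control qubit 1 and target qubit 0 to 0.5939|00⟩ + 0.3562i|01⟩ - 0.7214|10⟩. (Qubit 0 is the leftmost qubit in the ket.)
0.5939|00⟩ - 0.7214|10⟩ + 0.3562i|11⟩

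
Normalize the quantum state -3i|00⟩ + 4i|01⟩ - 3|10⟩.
-0.5145i|00⟩ + 0.686i|01⟩ - 0.5145|10⟩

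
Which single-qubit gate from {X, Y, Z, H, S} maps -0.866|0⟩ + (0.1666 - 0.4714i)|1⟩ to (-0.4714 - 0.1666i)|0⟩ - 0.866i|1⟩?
Y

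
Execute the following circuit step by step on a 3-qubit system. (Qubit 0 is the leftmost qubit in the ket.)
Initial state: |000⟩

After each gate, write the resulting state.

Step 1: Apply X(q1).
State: |010⟩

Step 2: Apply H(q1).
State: 1/√2|000⟩ - 1/√2|010⟩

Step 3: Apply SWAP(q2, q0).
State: 1/√2|000⟩ - 1/√2|010⟩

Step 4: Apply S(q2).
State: 1/√2|000⟩ - 1/√2|010⟩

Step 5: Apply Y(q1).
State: (1/√2)i|000⟩ + (1/√2)i|010⟩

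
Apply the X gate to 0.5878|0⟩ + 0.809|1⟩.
0.809|0⟩ + 0.5878|1⟩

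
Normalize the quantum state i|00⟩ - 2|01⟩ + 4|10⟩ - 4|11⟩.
0.1644i|00⟩ - 0.3288|01⟩ + 0.6576|10⟩ - 0.6576|11⟩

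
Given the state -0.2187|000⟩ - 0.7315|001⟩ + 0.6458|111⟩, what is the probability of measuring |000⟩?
0.04783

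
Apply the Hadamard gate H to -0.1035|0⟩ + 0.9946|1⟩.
0.6301|0⟩ - 0.7765|1⟩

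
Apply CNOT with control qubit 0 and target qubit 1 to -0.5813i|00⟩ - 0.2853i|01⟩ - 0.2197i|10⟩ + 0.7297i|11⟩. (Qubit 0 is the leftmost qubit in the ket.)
-0.5813i|00⟩ - 0.2853i|01⟩ + 0.7297i|10⟩ - 0.2197i|11⟩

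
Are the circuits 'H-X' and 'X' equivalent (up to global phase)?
No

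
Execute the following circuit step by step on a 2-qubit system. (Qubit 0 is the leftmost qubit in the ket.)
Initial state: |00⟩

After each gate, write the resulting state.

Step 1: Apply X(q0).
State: |10⟩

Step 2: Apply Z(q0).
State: -|10⟩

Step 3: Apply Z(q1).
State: -|10⟩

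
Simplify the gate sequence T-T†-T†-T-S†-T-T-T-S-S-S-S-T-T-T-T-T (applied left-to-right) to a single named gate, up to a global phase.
S†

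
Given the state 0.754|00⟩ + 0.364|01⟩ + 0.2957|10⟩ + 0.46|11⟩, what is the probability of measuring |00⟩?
0.5685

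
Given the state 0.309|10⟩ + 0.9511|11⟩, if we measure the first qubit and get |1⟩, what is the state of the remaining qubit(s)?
0.309|0⟩ + 0.9511|1⟩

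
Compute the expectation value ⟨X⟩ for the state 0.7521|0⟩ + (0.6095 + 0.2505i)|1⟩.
0.9168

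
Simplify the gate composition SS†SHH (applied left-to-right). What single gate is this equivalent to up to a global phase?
S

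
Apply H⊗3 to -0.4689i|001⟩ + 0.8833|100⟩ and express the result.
(0.3123 - 0.1658i)|000⟩ + (0.3123 + 0.1658i)|001⟩ + (0.3123 - 0.1658i)|010⟩ + (0.3123 + 0.1658i)|011⟩ + (-0.3123 - 0.1658i)|100⟩ + (-0.3123 + 0.1658i)|101⟩ + (-0.3123 - 0.1658i)|110⟩ + (-0.3123 + 0.1658i)|111⟩

H⊗3 gives amp(|y⟩) = (1/2√2) Σ_x (−1)^(x·y) amp(|x⟩), where x·y is the number of positions in which both x and y have a 1.
|000⟩: (-0.4689i + 0.8833)/(2√2) = (0.3123 - 0.1658i)
|001⟩: (0.4689i + 0.8833)/(2√2) = (0.3123 + 0.1658i)
|010⟩: (-0.4689i + 0.8833)/(2√2) = (0.3123 - 0.1658i)
|011⟩: (0.4689i + 0.8833)/(2√2) = (0.3123 + 0.1658i)
|100⟩: (-0.4689i - 0.8833)/(2√2) = (-0.3123 - 0.1658i)
|101⟩: (0.4689i - 0.8833)/(2√2) = (-0.3123 + 0.1658i)
|110⟩: (-0.4689i - 0.8833)/(2√2) = (-0.3123 - 0.1658i)
|111⟩: (0.4689i - 0.8833)/(2√2) = (-0.3123 + 0.1658i)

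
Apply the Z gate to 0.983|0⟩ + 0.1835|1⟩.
0.983|0⟩ - 0.1835|1⟩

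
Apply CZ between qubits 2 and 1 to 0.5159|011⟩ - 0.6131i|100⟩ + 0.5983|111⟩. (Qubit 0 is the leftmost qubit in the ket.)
-0.5159|011⟩ - 0.6131i|100⟩ - 0.5983|111⟩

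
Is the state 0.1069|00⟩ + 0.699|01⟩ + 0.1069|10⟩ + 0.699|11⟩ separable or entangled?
Separable

Writing the state as a|00⟩ + b|01⟩ + c|10⟩ + d|11⟩, it is a product state iff ad − bc = 0.
Here (a, b, c, d) = (0.1069, 0.699, 0.1069, 0.699): ad − bc = (0.1069)(0.699) − (0.699)(0.1069) = 0, so the state is separable.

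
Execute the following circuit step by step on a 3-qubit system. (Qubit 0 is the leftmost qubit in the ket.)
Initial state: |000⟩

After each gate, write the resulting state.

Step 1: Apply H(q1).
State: 1/√2|000⟩ + 1/√2|010⟩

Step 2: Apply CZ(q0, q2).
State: 1/√2|000⟩ + 1/√2|010⟩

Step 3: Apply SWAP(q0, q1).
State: 1/√2|000⟩ + 1/√2|100⟩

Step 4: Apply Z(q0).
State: 1/√2|000⟩ - 1/√2|100⟩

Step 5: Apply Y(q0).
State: (1/√2)i|000⟩ + (1/√2)i|100⟩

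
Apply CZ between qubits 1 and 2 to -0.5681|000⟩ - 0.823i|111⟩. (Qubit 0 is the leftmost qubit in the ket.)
-0.5681|000⟩ + 0.823i|111⟩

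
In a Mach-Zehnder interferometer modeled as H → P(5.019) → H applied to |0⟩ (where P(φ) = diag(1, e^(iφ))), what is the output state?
(0.6509 - 0.4767i)|0⟩ + (0.3491 + 0.4767i)|1⟩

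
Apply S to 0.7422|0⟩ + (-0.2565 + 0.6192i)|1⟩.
0.7422|0⟩ + (-0.6192 - 0.2565i)|1⟩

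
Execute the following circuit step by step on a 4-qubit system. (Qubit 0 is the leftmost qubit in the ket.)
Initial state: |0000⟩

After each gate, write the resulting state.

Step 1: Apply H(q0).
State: 1/√2|0000⟩ + 1/√2|1000⟩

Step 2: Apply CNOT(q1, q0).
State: 1/√2|0000⟩ + 1/√2|1000⟩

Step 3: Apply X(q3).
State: 1/√2|0001⟩ + 1/√2|1001⟩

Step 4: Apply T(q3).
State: (1/2 + (1/2)i)|0001⟩ + (1/2 + (1/2)i)|1001⟩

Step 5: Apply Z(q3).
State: (-1/2 - (1/2)i)|0001⟩ + (-1/2 - (1/2)i)|1001⟩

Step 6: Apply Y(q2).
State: (1/2 - (1/2)i)|0011⟩ + (1/2 - (1/2)i)|1011⟩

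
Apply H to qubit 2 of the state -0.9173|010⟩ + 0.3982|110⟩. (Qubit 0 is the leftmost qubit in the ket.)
-0.6486|010⟩ - 0.6486|011⟩ + 0.2816|110⟩ + 0.2816|111⟩

H on qubit 2 mixes each pair of kets that differ only in qubit 2: amplitudes (a, b) of (|…0…⟩, |…1…⟩) become ((a + b)/√2, (a − b)/√2). Kets absent from the input have amplitude 0.
(|010⟩, |011⟩): (a, b) = (-0.9173, 0) → (-0.6486, -0.6486)
(|110⟩, |111⟩): (a, b) = (0.3982, 0) → (0.2816, 0.2816)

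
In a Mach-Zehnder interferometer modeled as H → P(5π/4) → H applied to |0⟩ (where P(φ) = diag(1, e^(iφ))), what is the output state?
(0.1464 - (1/√8)i)|0⟩ + (0.8536 + (1/√8)i)|1⟩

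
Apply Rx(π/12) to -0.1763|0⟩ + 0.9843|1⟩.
(-0.1748 - 0.1285i)|0⟩ + (0.9759 + 0.02301i)|1⟩

Rx(π/12) = [[cos(θ/2), −i·sin(θ/2)], [−i·sin(θ/2), cos(θ/2)]]; θ = π/12, cos(θ/2) ≈ 0.991445, sin(θ/2) ≈ 0.130526.
With a = amp(|0⟩) = -0.1763 and b = amp(|1⟩) = 0.9843:
new amp(|0⟩) = (0.991445)·a + (-0.130526i)·b = (-0.1748 - 0.1285i)
new amp(|1⟩) = (-0.130526i)·a + (0.991445)·b = (0.9759 + 0.02301i)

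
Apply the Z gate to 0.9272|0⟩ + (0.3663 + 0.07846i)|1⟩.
0.9272|0⟩ + (-0.3663 - 0.07846i)|1⟩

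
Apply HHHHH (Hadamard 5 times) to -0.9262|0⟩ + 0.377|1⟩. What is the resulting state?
-0.3883|0⟩ - 0.9215|1⟩

H² = I, so H^5 = H: a single Hadamard. With (a, b) = (-0.9262, 0.377), H gives ((a + b)/√2, (a − b)/√2) = (-0.3883, -0.9215).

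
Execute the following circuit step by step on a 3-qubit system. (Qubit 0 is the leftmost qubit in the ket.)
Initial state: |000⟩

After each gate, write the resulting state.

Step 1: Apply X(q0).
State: |100⟩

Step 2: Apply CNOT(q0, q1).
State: |110⟩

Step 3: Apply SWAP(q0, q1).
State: |110⟩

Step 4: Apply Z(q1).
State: -|110⟩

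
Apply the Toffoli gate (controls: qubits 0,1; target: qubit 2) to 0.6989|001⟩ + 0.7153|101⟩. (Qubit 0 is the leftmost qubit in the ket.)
0.6989|001⟩ + 0.7153|101⟩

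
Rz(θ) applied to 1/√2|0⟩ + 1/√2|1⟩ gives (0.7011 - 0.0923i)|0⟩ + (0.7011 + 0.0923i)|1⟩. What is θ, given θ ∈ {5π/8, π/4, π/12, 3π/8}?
π/12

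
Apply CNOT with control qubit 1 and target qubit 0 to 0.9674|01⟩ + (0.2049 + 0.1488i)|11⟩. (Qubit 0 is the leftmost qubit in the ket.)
(0.2049 + 0.1488i)|01⟩ + 0.9674|11⟩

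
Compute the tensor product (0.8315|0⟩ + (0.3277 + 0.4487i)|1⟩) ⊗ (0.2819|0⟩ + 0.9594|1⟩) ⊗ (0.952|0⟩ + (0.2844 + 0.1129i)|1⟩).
0.2231|000⟩ + (0.06666 + 0.02646i)|001⟩ + 0.7594|010⟩ + (0.2269 + 0.09006i)|011⟩ + (0.08794 + 0.1204i)|100⟩ + (0.01199 + 0.0464i)|101⟩ + (0.2993 + 0.4098i)|110⟩ + (0.04081 + 0.1579i)|111⟩

amp(|b₁b₂…⟩) = product of the factor amplitudes for bits b₁, b₂, …; only kets whose every factor amplitude is nonzero survive.
|000⟩: (0.8315)(0.2819)(0.952) = 0.2231
|001⟩: (0.8315)(0.2819)(0.2844 + 0.1129i) = (0.06666 + 0.02646i)
|010⟩: (0.8315)(0.9594)(0.952) = 0.7594
|011⟩: (0.8315)(0.9594)(0.2844 + 0.1129i) = (0.2269 + 0.09006i)
|100⟩: (0.3277 + 0.4487i)(0.2819)(0.952) = (0.08794 + 0.1204i)
|101⟩: (0.3277 + 0.4487i)(0.2819)(0.2844 + 0.1129i) = (0.01199 + 0.0464i)
|110⟩: (0.3277 + 0.4487i)(0.9594)(0.952) = (0.2993 + 0.4098i)
|111⟩: (0.3277 + 0.4487i)(0.9594)(0.2844 + 0.1129i) = (0.04081 + 0.1579i)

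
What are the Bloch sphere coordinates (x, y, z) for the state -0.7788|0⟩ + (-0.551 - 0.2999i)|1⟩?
(0.8582, 0.4671, 0.213)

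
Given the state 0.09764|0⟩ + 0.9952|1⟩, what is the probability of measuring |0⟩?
0.009534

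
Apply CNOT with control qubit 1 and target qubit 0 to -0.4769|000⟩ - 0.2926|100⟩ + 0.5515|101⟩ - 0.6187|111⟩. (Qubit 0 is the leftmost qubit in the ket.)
-0.4769|000⟩ - 0.6187|011⟩ - 0.2926|100⟩ + 0.5515|101⟩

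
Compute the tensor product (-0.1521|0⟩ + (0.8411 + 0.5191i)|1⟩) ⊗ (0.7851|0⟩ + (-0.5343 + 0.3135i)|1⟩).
-0.1194|00⟩ + (0.08127 - 0.04768i)|01⟩ + (0.6603 + 0.4075i)|10⟩ + (-0.6121 - 0.01367i)|11⟩

amp(|b₁b₂…⟩) = product of the factor amplitudes for bits b₁, b₂, …; only kets whose every factor amplitude is nonzero survive.
|00⟩: (-0.1521)(0.7851) = -0.1194
|01⟩: (-0.1521)(-0.5343 + 0.3135i) = (0.08127 - 0.04768i)
|10⟩: (0.8411 + 0.5191i)(0.7851) = (0.6603 + 0.4075i)
|11⟩: (0.8411 + 0.5191i)(-0.5343 + 0.3135i) = (-0.6121 - 0.01367i)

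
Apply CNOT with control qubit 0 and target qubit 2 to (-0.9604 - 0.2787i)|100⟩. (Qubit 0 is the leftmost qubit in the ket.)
(-0.9604 - 0.2787i)|101⟩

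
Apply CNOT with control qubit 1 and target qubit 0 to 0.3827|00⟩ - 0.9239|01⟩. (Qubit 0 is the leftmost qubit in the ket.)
0.3827|00⟩ - 0.9239|11⟩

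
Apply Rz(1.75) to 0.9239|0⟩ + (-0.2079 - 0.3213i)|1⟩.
(0.5922 - 0.7091i)|0⟩ + (0.1133 - 0.3655i)|1⟩

Rz(1.75) = [[e^(−iθ/2), 0], [0, e^(iθ/2)]] with e^(±iθ/2) = cos(θ/2) ± i·sin(θ/2); θ = 1.75, cos(θ/2) ≈ 0.640997, sin(θ/2) ≈ 0.767544.
With a = amp(|0⟩) = 0.9239 and b = amp(|1⟩) = (-0.2079 - 0.3213i):
new amp(|0⟩) = (0.640997 - 0.767544i)·a = (0.5922 - 0.7091i)
new amp(|1⟩) = (0.640997 + 0.767544i)·b = (0.1133 - 0.3655i)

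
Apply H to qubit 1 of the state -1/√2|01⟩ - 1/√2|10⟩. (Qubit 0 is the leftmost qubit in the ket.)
-1/2|00⟩ + 1/2|01⟩ - 1/2|10⟩ - 1/2|11⟩

H on qubit 1 mixes each pair of kets that differ only in qubit 1: amplitudes (a, b) of (|…0…⟩, |…1…⟩) become ((a + b)/√2, (a − b)/√2). Kets absent from the input have amplitude 0.
(|00⟩, |01⟩): (a, b) = (0, -1/√2) → (-1/2, 1/2)
(|10⟩, |11⟩): (a, b) = (-1/√2, 0) → (-1/2, -1/2)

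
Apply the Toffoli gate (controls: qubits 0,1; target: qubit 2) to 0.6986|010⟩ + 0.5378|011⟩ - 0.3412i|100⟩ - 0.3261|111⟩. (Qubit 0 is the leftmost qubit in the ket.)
0.6986|010⟩ + 0.5378|011⟩ - 0.3412i|100⟩ - 0.3261|110⟩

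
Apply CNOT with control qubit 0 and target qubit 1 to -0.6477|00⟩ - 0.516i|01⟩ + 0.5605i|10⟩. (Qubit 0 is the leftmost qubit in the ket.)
-0.6477|00⟩ - 0.516i|01⟩ + 0.5605i|11⟩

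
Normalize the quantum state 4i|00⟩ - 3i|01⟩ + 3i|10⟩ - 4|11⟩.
0.5657i|00⟩ - 0.4243i|01⟩ + 0.4243i|10⟩ - 0.5657|11⟩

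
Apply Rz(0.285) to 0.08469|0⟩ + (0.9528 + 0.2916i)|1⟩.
(0.08383 - 0.01203i)|0⟩ + (0.9017 + 0.424i)|1⟩

Rz(0.285) = [[e^(−iθ/2), 0], [0, e^(iθ/2)]] with e^(±iθ/2) = cos(θ/2) ± i·sin(θ/2); θ = 0.285, cos(θ/2) ≈ 0.989864, sin(θ/2) ≈ 0.142018.
With a = amp(|0⟩) = 0.08469 and b = amp(|1⟩) = (0.9528 + 0.2916i):
new amp(|0⟩) = (0.989864 - 0.142018i)·a = (0.08383 - 0.01203i)
new amp(|1⟩) = (0.989864 + 0.142018i)·b = (0.9017 + 0.424i)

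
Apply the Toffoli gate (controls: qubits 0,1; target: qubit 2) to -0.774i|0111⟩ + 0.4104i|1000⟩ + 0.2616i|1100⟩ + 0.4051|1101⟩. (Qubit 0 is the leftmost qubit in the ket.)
-0.774i|0111⟩ + 0.4104i|1000⟩ + 0.2616i|1110⟩ + 0.4051|1111⟩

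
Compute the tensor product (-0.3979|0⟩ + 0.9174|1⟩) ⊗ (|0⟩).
-0.3979|00⟩ + 0.9174|10⟩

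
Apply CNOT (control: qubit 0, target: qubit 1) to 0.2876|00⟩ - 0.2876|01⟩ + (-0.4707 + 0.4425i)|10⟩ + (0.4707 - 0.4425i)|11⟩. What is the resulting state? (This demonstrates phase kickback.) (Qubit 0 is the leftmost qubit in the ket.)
0.2876|00⟩ - 0.2876|01⟩ + (0.4707 - 0.4425i)|10⟩ + (-0.4707 + 0.4425i)|11⟩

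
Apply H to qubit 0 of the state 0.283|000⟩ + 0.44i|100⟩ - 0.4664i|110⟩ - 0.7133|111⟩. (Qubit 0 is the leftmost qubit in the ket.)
(0.2001 + 0.3111i)|000⟩ - 0.3298i|010⟩ - 0.5044|011⟩ + (0.2001 - 0.3111i)|100⟩ + 0.3298i|110⟩ + 0.5044|111⟩

H on qubit 0 mixes each pair of kets that differ only in qubit 0: amplitudes (a, b) of (|…0…⟩, |…1…⟩) become ((a + b)/√2, (a − b)/√2). Kets absent from the input have amplitude 0.
(|000⟩, |100⟩): (a, b) = (0.283, 0.44i) → ((0.2001 + 0.3111i), (0.2001 - 0.3111i))
(|010⟩, |110⟩): (a, b) = (0, -0.4664i) → (-0.3298i, 0.3298i)
(|011⟩, |111⟩): (a, b) = (0, -0.7133) → (-0.5044, 0.5044)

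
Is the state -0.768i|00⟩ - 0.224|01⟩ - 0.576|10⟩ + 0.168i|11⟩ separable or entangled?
Separable

Writing the state as a|00⟩ + b|01⟩ + c|10⟩ + d|11⟩, it is a product state iff ad − bc = 0.
Here (a, b, c, d) = (-0.768i, -0.224, -0.576, 0.168i): ad − bc = (-0.768i)(0.168i) − (-0.224)(-0.576) = 0, so the state is separable.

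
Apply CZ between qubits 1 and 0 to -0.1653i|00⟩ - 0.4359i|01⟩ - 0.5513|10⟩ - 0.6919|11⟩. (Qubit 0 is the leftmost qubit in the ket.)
-0.1653i|00⟩ - 0.4359i|01⟩ - 0.5513|10⟩ + 0.6919|11⟩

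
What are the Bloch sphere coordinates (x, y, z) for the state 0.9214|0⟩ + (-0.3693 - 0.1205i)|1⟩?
(-0.6805, -0.2221, 0.6981)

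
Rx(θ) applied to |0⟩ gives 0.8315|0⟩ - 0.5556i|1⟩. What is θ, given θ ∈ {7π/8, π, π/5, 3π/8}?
3π/8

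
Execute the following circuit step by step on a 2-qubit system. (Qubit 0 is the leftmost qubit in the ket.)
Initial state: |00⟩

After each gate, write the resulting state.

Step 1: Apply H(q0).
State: 1/√2|00⟩ + 1/√2|10⟩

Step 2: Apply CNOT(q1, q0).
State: 1/√2|00⟩ + 1/√2|10⟩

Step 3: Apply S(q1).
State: 1/√2|00⟩ + 1/√2|10⟩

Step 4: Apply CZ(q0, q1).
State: 1/√2|00⟩ + 1/√2|10⟩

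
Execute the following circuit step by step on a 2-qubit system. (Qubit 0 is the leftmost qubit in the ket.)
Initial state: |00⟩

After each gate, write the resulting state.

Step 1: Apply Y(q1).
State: i|01⟩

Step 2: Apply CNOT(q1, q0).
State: i|11⟩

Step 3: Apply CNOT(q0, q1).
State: i|10⟩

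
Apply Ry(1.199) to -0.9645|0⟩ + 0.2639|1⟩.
-0.9452|0⟩ - 0.3263|1⟩

Ry(1.199) = [[cos(θ/2), −sin(θ/2)], [sin(θ/2), cos(θ/2)]]; θ = 1.199, cos(θ/2) ≈ 0.825618, sin(θ/2) ≈ 0.56423.
With a = amp(|0⟩) = -0.9645 and b = amp(|1⟩) = 0.2639:
new amp(|0⟩) = (0.825618)·a + (-0.56423)·b = -0.9452
new amp(|1⟩) = (0.56423)·a + (0.825618)·b = -0.3263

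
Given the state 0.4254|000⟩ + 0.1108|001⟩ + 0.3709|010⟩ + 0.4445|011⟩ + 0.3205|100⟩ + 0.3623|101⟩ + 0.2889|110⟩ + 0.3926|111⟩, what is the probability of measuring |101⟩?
0.1313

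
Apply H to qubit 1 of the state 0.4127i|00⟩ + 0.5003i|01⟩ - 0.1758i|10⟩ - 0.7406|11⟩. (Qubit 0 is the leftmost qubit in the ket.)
0.6456i|00⟩ - 0.06194i|01⟩ + (-0.5237 - 0.1243i)|10⟩ + (0.5237 - 0.1243i)|11⟩

H on qubit 1 mixes each pair of kets that differ only in qubit 1: amplitudes (a, b) of (|…0…⟩, |…1…⟩) become ((a + b)/√2, (a − b)/√2). Kets absent from the input have amplitude 0.
(|00⟩, |01⟩): (a, b) = (0.4127i, 0.5003i) → (0.6456i, -0.06194i)
(|10⟩, |11⟩): (a, b) = (-0.1758i, -0.7406) → ((-0.5237 - 0.1243i), (0.5237 - 0.1243i))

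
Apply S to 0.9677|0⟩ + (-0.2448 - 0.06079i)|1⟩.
0.9677|0⟩ + (0.06079 - 0.2448i)|1⟩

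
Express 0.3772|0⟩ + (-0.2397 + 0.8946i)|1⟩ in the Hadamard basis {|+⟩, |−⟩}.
(0.09723 + 0.6326i)|+⟩ + (0.4362 - 0.6326i)|−⟩

With |ψ⟩ = α|0⟩ + β|1⟩, the Hadamard-basis coefficients are ⟨+|ψ⟩ = (α + β)/√2 and ⟨−|ψ⟩ = (α − β)/√2.
Here α = 0.3772, β = (-0.2397 + 0.8946i): (α + β)/√2 = (0.09723 + 0.6326i), (α − β)/√2 = (0.4362 - 0.6326i).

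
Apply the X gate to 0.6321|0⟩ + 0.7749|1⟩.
0.7749|0⟩ + 0.6321|1⟩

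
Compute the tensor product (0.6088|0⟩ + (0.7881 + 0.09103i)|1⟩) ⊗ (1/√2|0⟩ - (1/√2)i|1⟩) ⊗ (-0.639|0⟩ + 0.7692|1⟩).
-0.2751|000⟩ + 0.3311|001⟩ + 0.2751i|010⟩ - 0.3311i|011⟩ + (-0.3561 - 0.04113i)|100⟩ + (0.4287 + 0.04951i)|101⟩ + (-0.04113 + 0.3561i)|110⟩ + (0.04951 - 0.4287i)|111⟩

amp(|b₁b₂…⟩) = product of the factor amplitudes for bits b₁, b₂, …; only kets whose every factor amplitude is nonzero survive.
|000⟩: (0.6088)(1/√2)(-0.639) = -0.2751
|001⟩: (0.6088)(1/√2)(0.7692) = 0.3311
|010⟩: (0.6088)(-(1/√2)i)(-0.639) = 0.2751i
|011⟩: (0.6088)(-(1/√2)i)(0.7692) = -0.3311i
|100⟩: (0.7881 + 0.09103i)(1/√2)(-0.639) = (-0.3561 - 0.04113i)
|101⟩: (0.7881 + 0.09103i)(1/√2)(0.7692) = (0.4287 + 0.04951i)
|110⟩: (0.7881 + 0.09103i)(-(1/√2)i)(-0.639) = (-0.04113 + 0.3561i)
|111⟩: (0.7881 + 0.09103i)(-(1/√2)i)(0.7692) = (0.04951 - 0.4287i)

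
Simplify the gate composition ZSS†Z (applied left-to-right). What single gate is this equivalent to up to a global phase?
I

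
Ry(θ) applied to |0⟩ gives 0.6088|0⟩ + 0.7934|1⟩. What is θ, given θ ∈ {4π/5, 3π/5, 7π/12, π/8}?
7π/12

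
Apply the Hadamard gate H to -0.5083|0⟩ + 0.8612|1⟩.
0.2495|0⟩ - 0.9684|1⟩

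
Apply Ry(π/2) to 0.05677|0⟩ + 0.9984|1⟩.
-0.6658|0⟩ + 0.7461|1⟩

Ry(π/2) = [[cos(θ/2), −sin(θ/2)], [sin(θ/2), cos(θ/2)]]; θ = π/2, cos(θ/2) ≈ 0.707107, sin(θ/2) ≈ 0.707107.
With a = amp(|0⟩) = 0.05677 and b = amp(|1⟩) = 0.9984:
new amp(|0⟩) = (0.707107)·a + (-0.707107)·b = -0.6658
new amp(|1⟩) = (0.707107)·a + (0.707107)·b = 0.7461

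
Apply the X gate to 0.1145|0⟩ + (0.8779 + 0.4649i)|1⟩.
(0.8779 + 0.4649i)|0⟩ + 0.1145|1⟩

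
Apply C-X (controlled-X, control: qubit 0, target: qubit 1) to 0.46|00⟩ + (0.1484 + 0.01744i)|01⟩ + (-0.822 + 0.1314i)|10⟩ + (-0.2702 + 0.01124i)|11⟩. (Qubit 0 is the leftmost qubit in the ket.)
0.46|00⟩ + (0.1484 + 0.01744i)|01⟩ + (-0.2702 + 0.01124i)|10⟩ + (-0.822 + 0.1314i)|11⟩

C-X leaves the control-|0⟩ kets |00⟩, |01⟩ unchanged and applies X to qubit 1 on the control-|1⟩ pair (|10⟩, |11⟩).
X = [[0, 1], [1, 0]].
With a = amp(|10⟩) = (-0.822 + 0.1314i) and b = amp(|11⟩) = (-0.2702 + 0.01124i):
new amp(|10⟩) = (1)·b = (-0.2702 + 0.01124i)
new amp(|11⟩) = (1)·a = (-0.822 + 0.1314i)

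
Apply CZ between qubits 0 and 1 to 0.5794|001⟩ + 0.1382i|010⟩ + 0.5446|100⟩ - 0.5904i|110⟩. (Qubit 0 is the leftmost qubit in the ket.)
0.5794|001⟩ + 0.1382i|010⟩ + 0.5446|100⟩ + 0.5904i|110⟩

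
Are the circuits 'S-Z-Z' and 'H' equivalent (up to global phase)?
No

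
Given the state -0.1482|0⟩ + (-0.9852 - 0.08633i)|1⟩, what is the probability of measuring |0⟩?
0.02196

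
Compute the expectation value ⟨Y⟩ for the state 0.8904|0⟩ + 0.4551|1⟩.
0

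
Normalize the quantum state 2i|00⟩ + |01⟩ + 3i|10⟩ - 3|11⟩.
0.417i|00⟩ + 0.2085|01⟩ + 0.6255i|10⟩ - 0.6255|11⟩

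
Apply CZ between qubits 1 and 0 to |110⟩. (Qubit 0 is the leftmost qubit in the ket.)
-|110⟩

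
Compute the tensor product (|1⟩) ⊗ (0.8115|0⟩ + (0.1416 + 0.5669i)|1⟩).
0.8115|10⟩ + (0.1416 + 0.5669i)|11⟩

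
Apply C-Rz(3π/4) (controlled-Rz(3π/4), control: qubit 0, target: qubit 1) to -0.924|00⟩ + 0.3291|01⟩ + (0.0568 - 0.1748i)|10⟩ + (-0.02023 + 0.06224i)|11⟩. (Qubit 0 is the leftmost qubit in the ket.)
-0.924|00⟩ + 0.3291|01⟩ + (-0.1398 - 0.1194i)|10⟩ + (-0.06524 + 0.005128i)|11⟩

C-Rz(3π/4) leaves the control-|0⟩ kets |00⟩, |01⟩ unchanged and applies Rz(3π/4) to qubit 1 on the control-|1⟩ pair (|10⟩, |11⟩).
Rz(3π/4) = [[e^(−iθ/2), 0], [0, e^(iθ/2)]] with e^(±iθ/2) = cos(θ/2) ± i·sin(θ/2); θ = 3π/4, cos(θ/2) ≈ 0.382683, sin(θ/2) ≈ 0.92388.
With a = amp(|10⟩) = (0.0568 - 0.1748i) and b = amp(|11⟩) = (-0.02023 + 0.06224i):
new amp(|10⟩) = (0.382683 - 0.92388i)·a = (-0.1398 - 0.1194i)
new amp(|11⟩) = (0.382683 + 0.92388i)·b = (-0.06524 + 0.005128i)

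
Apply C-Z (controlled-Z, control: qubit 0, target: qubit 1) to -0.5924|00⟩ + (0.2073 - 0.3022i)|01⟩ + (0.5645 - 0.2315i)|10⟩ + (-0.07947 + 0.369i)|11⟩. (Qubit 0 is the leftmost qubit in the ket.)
-0.5924|00⟩ + (0.2073 - 0.3022i)|01⟩ + (0.5645 - 0.2315i)|10⟩ + (0.07947 - 0.369i)|11⟩

C-Z leaves the control-|0⟩ kets |00⟩, |01⟩ unchanged and applies Z to qubit 1 on the control-|1⟩ pair (|10⟩, |11⟩).
Z = [[1, 0], [0, -1]].
With a = amp(|10⟩) = (0.5645 - 0.2315i) and b = amp(|11⟩) = (-0.07947 + 0.369i):
new amp(|10⟩) = (1)·a = (0.5645 - 0.2315i)
new amp(|11⟩) = (-1)·b = (0.07947 - 0.369i)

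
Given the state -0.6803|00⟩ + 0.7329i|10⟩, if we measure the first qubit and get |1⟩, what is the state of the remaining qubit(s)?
i|0⟩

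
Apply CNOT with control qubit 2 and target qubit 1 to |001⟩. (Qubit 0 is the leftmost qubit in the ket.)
|011⟩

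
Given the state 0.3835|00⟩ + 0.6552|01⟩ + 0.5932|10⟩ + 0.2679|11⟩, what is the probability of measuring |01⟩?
0.4293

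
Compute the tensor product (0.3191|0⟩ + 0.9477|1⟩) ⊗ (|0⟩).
0.3191|00⟩ + 0.9477|10⟩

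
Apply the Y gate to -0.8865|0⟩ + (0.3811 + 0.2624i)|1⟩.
(0.2624 - 0.3811i)|0⟩ - 0.8865i|1⟩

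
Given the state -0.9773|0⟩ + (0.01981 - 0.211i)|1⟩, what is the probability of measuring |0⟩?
0.9551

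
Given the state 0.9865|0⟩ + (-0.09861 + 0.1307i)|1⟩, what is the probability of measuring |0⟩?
0.9732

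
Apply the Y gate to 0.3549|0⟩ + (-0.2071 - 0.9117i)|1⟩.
(-0.9117 + 0.2071i)|0⟩ + 0.3549i|1⟩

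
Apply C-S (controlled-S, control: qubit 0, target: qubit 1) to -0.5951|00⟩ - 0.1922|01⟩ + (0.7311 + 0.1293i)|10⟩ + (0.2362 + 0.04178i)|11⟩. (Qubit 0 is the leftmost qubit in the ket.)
-0.5951|00⟩ - 0.1922|01⟩ + (0.7311 + 0.1293i)|10⟩ + (-0.04178 + 0.2362i)|11⟩

C-S leaves the control-|0⟩ kets |00⟩, |01⟩ unchanged and applies S to qubit 1 on the control-|1⟩ pair (|10⟩, |11⟩).
S = [[1, 0], [0, i]].
With a = amp(|10⟩) = (0.7311 + 0.1293i) and b = amp(|11⟩) = (0.2362 + 0.04178i):
new amp(|10⟩) = (1)·a = (0.7311 + 0.1293i)
new amp(|11⟩) = (i)·b = (-0.04178 + 0.2362i)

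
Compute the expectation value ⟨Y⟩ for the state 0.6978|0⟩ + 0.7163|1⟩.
0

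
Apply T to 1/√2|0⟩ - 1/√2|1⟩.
1/√2|0⟩ + (-1/2 - (1/2)i)|1⟩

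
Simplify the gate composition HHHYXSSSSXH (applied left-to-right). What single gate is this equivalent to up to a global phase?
Y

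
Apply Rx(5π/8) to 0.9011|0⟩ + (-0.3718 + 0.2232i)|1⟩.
(0.6862 + 0.3091i)|0⟩ + (-0.2066 - 0.6252i)|1⟩

Rx(5π/8) = [[cos(θ/2), −i·sin(θ/2)], [−i·sin(θ/2), cos(θ/2)]]; θ = 5π/8, cos(θ/2) ≈ 0.55557, sin(θ/2) ≈ 0.83147.
With a = amp(|0⟩) = 0.9011 and b = amp(|1⟩) = (-0.3718 + 0.2232i):
new amp(|0⟩) = (0.55557)·a + (-0.83147i)·b = (0.6862 + 0.3091i)
new amp(|1⟩) = (-0.83147i)·a + (0.55557)·b = (-0.2066 - 0.6252i)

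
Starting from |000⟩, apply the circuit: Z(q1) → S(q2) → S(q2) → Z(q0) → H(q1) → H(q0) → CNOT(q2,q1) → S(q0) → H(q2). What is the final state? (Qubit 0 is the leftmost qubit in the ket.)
1/√8|000⟩ + 1/√8|001⟩ + 1/√8|010⟩ + 1/√8|011⟩ + (1/√8)i|100⟩ + (1/√8)i|101⟩ + (1/√8)i|110⟩ + (1/√8)i|111⟩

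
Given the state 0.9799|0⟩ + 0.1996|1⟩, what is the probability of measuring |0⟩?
0.9602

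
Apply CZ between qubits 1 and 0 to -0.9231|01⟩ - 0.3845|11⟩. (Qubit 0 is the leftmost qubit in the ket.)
-0.9231|01⟩ + 0.3845|11⟩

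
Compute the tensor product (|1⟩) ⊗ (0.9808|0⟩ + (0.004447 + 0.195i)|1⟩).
0.9808|10⟩ + (0.004447 + 0.195i)|11⟩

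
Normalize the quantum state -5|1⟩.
-|1⟩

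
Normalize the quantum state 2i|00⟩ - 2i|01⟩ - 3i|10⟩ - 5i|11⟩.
0.3086i|00⟩ - 0.3086i|01⟩ - 0.4629i|10⟩ - 0.7715i|11⟩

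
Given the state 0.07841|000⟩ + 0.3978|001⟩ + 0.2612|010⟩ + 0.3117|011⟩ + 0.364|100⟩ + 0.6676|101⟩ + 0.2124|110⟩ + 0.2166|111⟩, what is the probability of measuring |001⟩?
0.1582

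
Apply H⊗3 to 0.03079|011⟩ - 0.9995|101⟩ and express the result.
-0.3425|000⟩ + 0.3425|001⟩ - 0.3643|010⟩ + 0.3643|011⟩ + 0.3643|100⟩ - 0.3643|101⟩ + 0.3425|110⟩ - 0.3425|111⟩

H⊗3 gives amp(|y⟩) = (1/2√2) Σ_x (−1)^(x·y) amp(|x⟩), where x·y is the number of positions in which both x and y have a 1.
|000⟩: (0.03079 - 0.9995)/(2√2) = -0.3425
|001⟩: (-0.03079 + 0.9995)/(2√2) = 0.3425
|010⟩: (-0.03079 - 0.9995)/(2√2) = -0.3643
|011⟩: (0.03079 + 0.9995)/(2√2) = 0.3643
|100⟩: (0.03079 + 0.9995)/(2√2) = 0.3643
|101⟩: (-0.03079 - 0.9995)/(2√2) = -0.3643
|110⟩: (-0.03079 + 0.9995)/(2√2) = 0.3425
|111⟩: (0.03079 - 0.9995)/(2√2) = -0.3425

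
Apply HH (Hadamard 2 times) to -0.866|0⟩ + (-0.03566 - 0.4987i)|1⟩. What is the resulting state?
-0.866|0⟩ + (-0.03566 - 0.4987i)|1⟩

H² = I, so an even number of Hadamards cancels: H^2 = I and the state is unchanged.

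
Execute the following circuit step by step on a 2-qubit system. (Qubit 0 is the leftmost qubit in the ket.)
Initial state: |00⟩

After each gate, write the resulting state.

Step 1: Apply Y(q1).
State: i|01⟩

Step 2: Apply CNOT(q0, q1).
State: i|01⟩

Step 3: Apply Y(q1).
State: |00⟩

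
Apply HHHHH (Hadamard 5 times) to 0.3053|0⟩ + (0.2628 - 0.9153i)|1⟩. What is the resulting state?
(0.4017 - 0.6472i)|0⟩ + (0.03005 + 0.6472i)|1⟩

H² = I, so H^5 = H: a single Hadamard. With (a, b) = (0.3053, (0.2628 - 0.9153i)), H gives ((a + b)/√2, (a − b)/√2) = ((0.4017 - 0.6472i), (0.03005 + 0.6472i)).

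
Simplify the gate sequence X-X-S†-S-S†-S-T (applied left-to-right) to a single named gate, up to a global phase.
T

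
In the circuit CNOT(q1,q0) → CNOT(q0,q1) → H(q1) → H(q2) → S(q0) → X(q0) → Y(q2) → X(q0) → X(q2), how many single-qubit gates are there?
7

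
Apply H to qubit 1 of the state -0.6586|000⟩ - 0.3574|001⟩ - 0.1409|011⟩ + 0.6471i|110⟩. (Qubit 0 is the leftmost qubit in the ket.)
-0.4657|000⟩ - 0.3524|001⟩ - 0.4657|010⟩ - 0.1531|011⟩ + 0.4576i|100⟩ - 0.4576i|110⟩

H on qubit 1 mixes each pair of kets that differ only in qubit 1: amplitudes (a, b) of (|…0…⟩, |…1…⟩) become ((a + b)/√2, (a − b)/√2). Kets absent from the input have amplitude 0.
(|000⟩, |010⟩): (a, b) = (-0.6586, 0) → (-0.4657, -0.4657)
(|001⟩, |011⟩): (a, b) = (-0.3574, -0.1409) → (-0.3524, -0.1531)
(|100⟩, |110⟩): (a, b) = (0, 0.6471i) → (0.4576i, -0.4576i)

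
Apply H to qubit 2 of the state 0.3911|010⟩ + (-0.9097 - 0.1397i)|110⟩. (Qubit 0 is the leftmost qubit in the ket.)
0.2765|010⟩ + 0.2765|011⟩ + (-0.6433 - 0.09878i)|110⟩ + (-0.6433 - 0.09878i)|111⟩

H on qubit 2 mixes each pair of kets that differ only in qubit 2: amplitudes (a, b) of (|…0…⟩, |…1…⟩) become ((a + b)/√2, (a − b)/√2). Kets absent from the input have amplitude 0.
(|010⟩, |011⟩): (a, b) = (0.3911, 0) → (0.2765, 0.2765)
(|110⟩, |111⟩): (a, b) = ((-0.9097 - 0.1397i), 0) → ((-0.6433 - 0.09878i), (-0.6433 - 0.09878i))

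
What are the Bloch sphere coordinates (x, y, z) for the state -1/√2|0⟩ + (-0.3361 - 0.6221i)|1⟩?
(0.4753, 0.8798, 0.00002838)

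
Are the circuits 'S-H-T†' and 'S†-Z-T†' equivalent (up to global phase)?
No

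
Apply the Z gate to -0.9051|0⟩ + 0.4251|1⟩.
-0.9051|0⟩ - 0.4251|1⟩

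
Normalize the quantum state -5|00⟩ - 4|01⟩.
-0.7809|00⟩ - 0.6247|01⟩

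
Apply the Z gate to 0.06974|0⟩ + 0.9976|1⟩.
0.06974|0⟩ - 0.9976|1⟩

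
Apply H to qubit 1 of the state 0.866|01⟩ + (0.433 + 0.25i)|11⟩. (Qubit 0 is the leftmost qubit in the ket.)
0.6124|00⟩ - 0.6124|01⟩ + (0.3062 + 0.1768i)|10⟩ + (-0.3062 - 0.1768i)|11⟩

H on qubit 1 mixes each pair of kets that differ only in qubit 1: amplitudes (a, b) of (|…0…⟩, |…1…⟩) become ((a + b)/√2, (a − b)/√2). Kets absent from the input have amplitude 0.
(|00⟩, |01⟩): (a, b) = (0, 0.866) → (0.6124, -0.6124)
(|10⟩, |11⟩): (a, b) = (0, (0.433 + 0.25i)) → ((0.3062 + 0.1768i), (-0.3062 - 0.1768i))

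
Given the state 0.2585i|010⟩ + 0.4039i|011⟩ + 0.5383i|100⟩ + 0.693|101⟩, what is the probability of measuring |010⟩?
0.06682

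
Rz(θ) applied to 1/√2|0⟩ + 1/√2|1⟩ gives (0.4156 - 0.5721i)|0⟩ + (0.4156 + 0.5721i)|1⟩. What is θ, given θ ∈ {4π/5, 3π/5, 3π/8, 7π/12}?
3π/5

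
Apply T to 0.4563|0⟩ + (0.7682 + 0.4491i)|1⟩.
0.4563|0⟩ + (0.2256 + 0.8608i)|1⟩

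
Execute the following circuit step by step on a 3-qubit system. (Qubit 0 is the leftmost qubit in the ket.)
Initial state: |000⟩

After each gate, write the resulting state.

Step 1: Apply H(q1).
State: 1/√2|000⟩ + 1/√2|010⟩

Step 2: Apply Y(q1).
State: -(1/√2)i|000⟩ + (1/√2)i|010⟩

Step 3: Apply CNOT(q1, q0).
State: -(1/√2)i|000⟩ + (1/√2)i|110⟩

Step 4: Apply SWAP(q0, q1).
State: -(1/√2)i|000⟩ + (1/√2)i|110⟩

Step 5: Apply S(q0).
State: -(1/√2)i|000⟩ - 1/√2|110⟩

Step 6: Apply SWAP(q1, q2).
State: -(1/√2)i|000⟩ - 1/√2|101⟩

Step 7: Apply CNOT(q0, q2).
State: -(1/√2)i|000⟩ - 1/√2|100⟩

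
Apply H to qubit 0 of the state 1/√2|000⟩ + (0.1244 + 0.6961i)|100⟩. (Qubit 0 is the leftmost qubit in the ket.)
(0.588 + 0.4922i)|000⟩ + (0.412 - 0.4922i)|100⟩

H on qubit 0 mixes each pair of kets that differ only in qubit 0: amplitudes (a, b) of (|…0…⟩, |…1…⟩) become ((a + b)/√2, (a − b)/√2). Kets absent from the input have amplitude 0.
(|000⟩, |100⟩): (a, b) = (1/√2, (0.1244 + 0.6961i)) → ((0.588 + 0.4922i), (0.412 - 0.4922i))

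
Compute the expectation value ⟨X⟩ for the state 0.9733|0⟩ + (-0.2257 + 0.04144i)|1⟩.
-0.4393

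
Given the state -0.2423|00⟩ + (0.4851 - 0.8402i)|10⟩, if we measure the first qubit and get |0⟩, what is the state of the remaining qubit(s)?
-|0⟩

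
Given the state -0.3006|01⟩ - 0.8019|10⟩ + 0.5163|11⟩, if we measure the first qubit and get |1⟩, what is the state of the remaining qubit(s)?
-0.8408|0⟩ + 0.5413|1⟩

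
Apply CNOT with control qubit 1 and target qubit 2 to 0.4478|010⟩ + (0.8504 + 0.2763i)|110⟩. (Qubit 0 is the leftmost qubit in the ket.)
0.4478|011⟩ + (0.8504 + 0.2763i)|111⟩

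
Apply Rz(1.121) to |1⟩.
(0.847 + 0.5316i)|1⟩

Rz(1.121) = [[e^(−iθ/2), 0], [0, e^(iθ/2)]] with e^(±iθ/2) = cos(θ/2) ± i·sin(θ/2); θ = 1.121, cos(θ/2) ≈ 0.846989, sin(θ/2) ≈ 0.53161.
With a = amp(|0⟩) = 0 and b = amp(|1⟩) = 1:
new amp(|0⟩) = (0.846989 - 0.53161i)·a = 0
new amp(|1⟩) = (0.846989 + 0.53161i)·b = (0.847 + 0.5316i)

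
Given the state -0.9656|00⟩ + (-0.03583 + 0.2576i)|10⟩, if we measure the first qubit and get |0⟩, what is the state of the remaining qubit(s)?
-|0⟩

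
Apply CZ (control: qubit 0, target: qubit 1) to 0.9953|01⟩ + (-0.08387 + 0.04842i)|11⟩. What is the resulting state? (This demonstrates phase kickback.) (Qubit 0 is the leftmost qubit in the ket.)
0.9953|01⟩ + (0.08387 - 0.04842i)|11⟩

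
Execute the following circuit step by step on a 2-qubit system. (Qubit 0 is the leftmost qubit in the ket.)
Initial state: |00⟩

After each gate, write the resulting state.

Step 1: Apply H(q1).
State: 1/√2|00⟩ + 1/√2|01⟩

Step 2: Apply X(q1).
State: 1/√2|00⟩ + 1/√2|01⟩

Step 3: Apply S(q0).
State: 1/√2|00⟩ + 1/√2|01⟩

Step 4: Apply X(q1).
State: 1/√2|00⟩ + 1/√2|01⟩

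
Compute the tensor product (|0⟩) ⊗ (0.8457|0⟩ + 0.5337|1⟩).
0.8457|00⟩ + 0.5337|01⟩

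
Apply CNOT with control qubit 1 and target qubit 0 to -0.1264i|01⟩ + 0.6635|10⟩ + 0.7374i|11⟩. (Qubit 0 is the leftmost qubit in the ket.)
0.7374i|01⟩ + 0.6635|10⟩ - 0.1264i|11⟩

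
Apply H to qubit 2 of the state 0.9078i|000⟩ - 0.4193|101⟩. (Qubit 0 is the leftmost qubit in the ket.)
0.6419i|000⟩ + 0.6419i|001⟩ - 0.2965|100⟩ + 0.2965|101⟩

H on qubit 2 mixes each pair of kets that differ only in qubit 2: amplitudes (a, b) of (|…0…⟩, |…1…⟩) become ((a + b)/√2, (a − b)/√2). Kets absent from the input have amplitude 0.
(|000⟩, |001⟩): (a, b) = (0.9078i, 0) → (0.6419i, 0.6419i)
(|100⟩, |101⟩): (a, b) = (0, -0.4193) → (-0.2965, 0.2965)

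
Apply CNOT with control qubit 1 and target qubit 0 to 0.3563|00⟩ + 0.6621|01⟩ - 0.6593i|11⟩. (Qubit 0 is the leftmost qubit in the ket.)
0.3563|00⟩ - 0.6593i|01⟩ + 0.6621|11⟩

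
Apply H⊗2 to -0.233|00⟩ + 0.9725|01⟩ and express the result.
0.3698|00⟩ - 0.6028|01⟩ + 0.3698|10⟩ - 0.6028|11⟩

H⊗2 gives amp(|y⟩) = (1/2) Σ_x (−1)^(x·y) amp(|x⟩), where x·y is the number of positions in which both x and y have a 1.
|00⟩: (-0.233 + 0.9725)/2 = 0.3698
|01⟩: (-0.233 - 0.9725)/2 = -0.6028
|10⟩: (-0.233 + 0.9725)/2 = 0.3698
|11⟩: (-0.233 - 0.9725)/2 = -0.6028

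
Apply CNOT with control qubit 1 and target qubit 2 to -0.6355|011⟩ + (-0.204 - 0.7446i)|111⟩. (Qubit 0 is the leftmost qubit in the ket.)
-0.6355|010⟩ + (-0.204 - 0.7446i)|110⟩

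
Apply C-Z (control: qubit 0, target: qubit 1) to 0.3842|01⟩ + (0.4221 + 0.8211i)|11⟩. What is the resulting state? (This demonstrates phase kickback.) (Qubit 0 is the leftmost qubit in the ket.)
0.3842|01⟩ + (-0.4221 - 0.8211i)|11⟩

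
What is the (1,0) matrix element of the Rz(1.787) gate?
0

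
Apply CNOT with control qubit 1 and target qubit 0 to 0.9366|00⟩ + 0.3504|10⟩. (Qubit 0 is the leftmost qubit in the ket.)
0.9366|00⟩ + 0.3504|10⟩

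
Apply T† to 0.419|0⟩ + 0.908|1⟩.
0.419|0⟩ + (0.6421 - 0.6421i)|1⟩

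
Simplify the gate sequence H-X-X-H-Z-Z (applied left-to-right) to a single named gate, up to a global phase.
I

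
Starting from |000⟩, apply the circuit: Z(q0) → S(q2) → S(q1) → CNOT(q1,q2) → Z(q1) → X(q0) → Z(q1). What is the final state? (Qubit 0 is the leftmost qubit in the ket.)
|100⟩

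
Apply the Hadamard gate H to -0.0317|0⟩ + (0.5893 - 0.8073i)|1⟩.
(0.3943 - 0.5708i)|0⟩ + (-0.4391 + 0.5708i)|1⟩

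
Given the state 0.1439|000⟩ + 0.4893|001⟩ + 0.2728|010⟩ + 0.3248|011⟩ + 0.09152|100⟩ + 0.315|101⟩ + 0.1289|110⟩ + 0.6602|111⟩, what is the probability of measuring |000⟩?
0.02071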